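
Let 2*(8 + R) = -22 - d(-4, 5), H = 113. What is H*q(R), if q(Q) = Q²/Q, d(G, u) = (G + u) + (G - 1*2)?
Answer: -3729/2 ≈ -1864.5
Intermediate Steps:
d(G, u) = -2 + u + 2*G (d(G, u) = (G + u) + (G - 2) = (G + u) + (-2 + G) = -2 + u + 2*G)
R = -33/2 (R = -8 + (-22 - (-2 + 5 + 2*(-4)))/2 = -8 + (-22 - (-2 + 5 - 8))/2 = -8 + (-22 - 1*(-5))/2 = -8 + (-22 + 5)/2 = -8 + (½)*(-17) = -8 - 17/2 = -33/2 ≈ -16.500)
q(Q) = Q
H*q(R) = 113*(-33/2) = -3729/2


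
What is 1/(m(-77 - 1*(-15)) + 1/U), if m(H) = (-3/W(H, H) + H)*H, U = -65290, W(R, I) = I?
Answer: 65290/250778889 ≈ 0.00026035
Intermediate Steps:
m(H) = H*(H - 3/H) (m(H) = (-3/H + H)*H = (H - 3/H)*H = H*(H - 3/H))
1/(m(-77 - 1*(-15)) + 1/U) = 1/((-3 + (-77 - 1*(-15))²) + 1/(-65290)) = 1/((-3 + (-77 + 15)²) - 1/65290) = 1/((-3 + (-62)²) - 1/65290) = 1/((-3 + 3844) - 1/65290) = 1/(3841 - 1/65290) = 1/(250778889/65290) = 65290/250778889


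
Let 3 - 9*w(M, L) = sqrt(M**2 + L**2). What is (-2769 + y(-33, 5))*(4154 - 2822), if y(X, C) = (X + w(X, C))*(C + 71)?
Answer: -6995220 - 11248*sqrt(1114) ≈ -7.3706e+6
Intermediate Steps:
w(M, L) = 1/3 - sqrt(L**2 + M**2)/9 (w(M, L) = 1/3 - sqrt(M**2 + L**2)/9 = 1/3 - sqrt(L**2 + M**2)/9)
y(X, C) = (71 + C)*(1/3 + X - sqrt(C**2 + X**2)/9) (y(X, C) = (X + (1/3 - sqrt(C**2 + X**2)/9))*(C + 71) = (1/3 + X - sqrt(C**2 + X**2)/9)*(71 + C) = (71 + C)*(1/3 + X - sqrt(C**2 + X**2)/9))
(-2769 + y(-33, 5))*(4154 - 2822) = (-2769 + (71/3 + 71*(-33) - 71*sqrt(5**2 + (-33)**2)/9 + 5*(-33) - 1/9*5*(-3 + sqrt(5**2 + (-33)**2))))*(4154 - 2822) = (-2769 + (71/3 - 2343 - 71*sqrt(25 + 1089)/9 - 165 - 1/9*5*(-3 + sqrt(25 + 1089))))*1332 = (-2769 + (71/3 - 2343 - 71*sqrt(1114)/9 - 165 - 1/9*5*(-3 + sqrt(1114))))*1332 = (-2769 + (71/3 - 2343 - 71*sqrt(1114)/9 - 165 + (5/3 - 5*sqrt(1114)/9)))*1332 = (-2769 + (-7448/3 - 76*sqrt(1114)/9))*1332 = (-15755/3 - 76*sqrt(1114)/9)*1332 = -6995220 - 11248*sqrt(1114)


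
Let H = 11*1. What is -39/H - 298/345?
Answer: -16733/3795 ≈ -4.4092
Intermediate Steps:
H = 11
-39/H - 298/345 = -39/11 - 298/345 = -16733/3795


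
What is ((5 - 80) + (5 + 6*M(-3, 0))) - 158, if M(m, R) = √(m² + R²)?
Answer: -210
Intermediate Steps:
M(m, R) = √(R² + m²)
((5 - 80) + (5 + 6*M(-3, 0))) - 158 = ((5 - 80) + (5 + 6*√(0² + (-3)²))) - 158 = (-75 + (5 + 6*√(0 + 9))) - 158 = (-75 + (5 + 6*√9)) - 158 = (-75 + (5 + 6*3)) - 158 = (-75 + (5 + 18)) - 158 = (-75 + 23) - 158 = -52 - 158 = -210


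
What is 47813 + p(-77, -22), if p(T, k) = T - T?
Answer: 47813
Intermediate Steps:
p(T, k) = 0
47813 + p(-77, -22) = 47813 + 0 = 47813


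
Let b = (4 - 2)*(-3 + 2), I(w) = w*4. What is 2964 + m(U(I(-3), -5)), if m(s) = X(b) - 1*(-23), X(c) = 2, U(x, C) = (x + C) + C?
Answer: 2989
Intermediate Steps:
I(w) = 4*w
b = -2 (b = 2*(-1) = -2)
U(x, C) = x + 2*C (U(x, C) = (C + x) + C = x + 2*C)
m(s) = 25 (m(s) = 2 - 1*(-23) = 2 + 23 = 25)
2964 + m(U(I(-3), -5)) = 2964 + 25 = 2989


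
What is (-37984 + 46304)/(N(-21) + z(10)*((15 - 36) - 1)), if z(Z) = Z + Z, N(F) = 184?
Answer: -65/2 ≈ -32.500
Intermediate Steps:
z(Z) = 2*Z
(-37984 + 46304)/(N(-21) + z(10)*((15 - 36) - 1)) = (-37984 + 46304)/(184 + (2*10)*((15 - 36) - 1)) = 8320/(184 + 20*(-21 - 1)) = 8320/(184 + 20*(-22)) = 8320/(184 - 440) = 8320/(-256) = 8320*(-1/256) = -65/2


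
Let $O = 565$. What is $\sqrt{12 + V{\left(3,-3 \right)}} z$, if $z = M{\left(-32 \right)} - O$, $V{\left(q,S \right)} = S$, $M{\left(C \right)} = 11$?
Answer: $-1662$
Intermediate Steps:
$z = -554$ ($z = 11 - 565 = -554$)
$\sqrt{12 + V{\left(3,-3 \right)}} z = \sqrt{12 - 3} \left(-554\right) = \sqrt{9} \left(-554\right) = 3 \left(-554\right) = -1662$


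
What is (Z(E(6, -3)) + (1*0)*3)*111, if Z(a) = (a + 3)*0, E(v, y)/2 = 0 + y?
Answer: 0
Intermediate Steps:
E(v, y) = 2*y (E(v, y) = 2*(0 + y) = 2*y)
Z(a) = 0 (Z(a) = (3 + a)*0 = 0)
(Z(E(6, -3)) + (1*0)*3)*111 = (0 + (1*0)*3)*111 = (0 + 0*3)*111 = (0 + 0)*111 = 0*111 = 0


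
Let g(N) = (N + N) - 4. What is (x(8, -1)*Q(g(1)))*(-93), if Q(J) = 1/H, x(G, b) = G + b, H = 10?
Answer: -651/10 ≈ -65.100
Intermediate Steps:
g(N) = -4 + 2*N (g(N) = 2*N - 4 = -4 + 2*N)
Q(J) = ⅒ (Q(J) = 1/10 = ⅒)
(x(8, -1)*Q(g(1)))*(-93) = ((8 - 1)*(⅒))*(-93) = (7*(⅒))*(-93) = (7/10)*(-93) = -651/10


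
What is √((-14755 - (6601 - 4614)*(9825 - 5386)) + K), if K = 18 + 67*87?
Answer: I*√8829201 ≈ 2971.4*I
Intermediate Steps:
K = 5847 (K = 18 + 5829 = 5847)
√((-14755 - (6601 - 4614)*(9825 - 5386)) + K) = √((-14755 - (6601 - 4614)*(9825 - 5386)) + 5847) = √((-14755 - 1987*4439) + 5847) = √((-14755 - 1*8820293) + 5847) = √((-14755 - 8820293) + 5847) = √(-8835048 + 5847) = √(-8829201) = I*√8829201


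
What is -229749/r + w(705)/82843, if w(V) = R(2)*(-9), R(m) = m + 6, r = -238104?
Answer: 6338650973/6575083224 ≈ 0.96404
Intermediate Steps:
R(m) = 6 + m
w(V) = -72 (w(V) = (6 + 2)*(-9) = 8*(-9) = -72)
-229749/r + w(705)/82843 = -229749/(-238104) - 72/82843 = -229749*(-1/238104) - 72*1/82843 = 76583/79368 - 72/82843 = 6338650973/6575083224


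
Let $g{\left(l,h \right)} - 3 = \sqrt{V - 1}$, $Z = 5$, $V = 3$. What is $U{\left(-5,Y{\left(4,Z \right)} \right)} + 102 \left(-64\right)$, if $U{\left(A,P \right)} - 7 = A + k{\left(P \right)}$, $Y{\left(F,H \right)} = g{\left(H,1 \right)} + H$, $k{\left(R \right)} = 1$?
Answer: $-6525$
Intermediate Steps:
$g{\left(l,h \right)} = 3 + \sqrt{2}$ ($g{\left(l,h \right)} = 3 + \sqrt{3 - 1} = 3 + \sqrt{2}$)
$Y{\left(F,H \right)} = 3 + H + \sqrt{2}$ ($Y{\left(F,H \right)} = \left(3 + \sqrt{2}\right) + H = 3 + H + \sqrt{2}$)
$U{\left(A,P \right)} = 8 + A$ ($U{\left(A,P \right)} = 7 + \left(A + 1\right) = 7 + \left(1 + A\right) = 8 + A$)
$U{\left(-5,Y{\left(4,Z \right)} \right)} + 102 \left(-64\right) = \left(8 - 5\right) + 102 \left(-64\right) = 3 - 6528 = -6525$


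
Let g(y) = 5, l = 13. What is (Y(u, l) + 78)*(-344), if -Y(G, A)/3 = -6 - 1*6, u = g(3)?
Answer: -39216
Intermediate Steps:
u = 5
Y(G, A) = 36 (Y(G, A) = -3*(-6 - 1*6) = -3*(-6 - 6) = -3*(-12) = 36)
(Y(u, l) + 78)*(-344) = (36 + 78)*(-344) = 114*(-344) = -39216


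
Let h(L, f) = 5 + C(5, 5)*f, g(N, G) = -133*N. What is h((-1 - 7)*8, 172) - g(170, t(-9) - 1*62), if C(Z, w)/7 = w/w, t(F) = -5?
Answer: 23819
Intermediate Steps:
C(Z, w) = 7 (C(Z, w) = 7*(w/w) = 7*1 = 7)
h(L, f) = 5 + 7*f
h((-1 - 7)*8, 172) - g(170, t(-9) - 1*62) = (5 + 7*172) - (-133)*170 = (5 + 1204) - 1*(-22610) = 1209 + 22610 = 23819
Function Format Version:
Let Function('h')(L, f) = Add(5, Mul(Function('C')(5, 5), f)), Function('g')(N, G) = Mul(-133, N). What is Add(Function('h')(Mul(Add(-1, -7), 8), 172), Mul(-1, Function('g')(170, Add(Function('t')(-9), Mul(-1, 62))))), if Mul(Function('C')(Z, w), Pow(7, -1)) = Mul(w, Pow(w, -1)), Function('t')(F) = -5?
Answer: 23819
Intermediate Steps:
Function('C')(Z, w) = 7 (Function('C')(Z, w) = Mul(7, Mul(w, Pow(w, -1))) = Mul(7, 1) = 7)
Function('h')(L, f) = Add(5, Mul(7, f))
Add(Function('h')(Mul(Add(-1, -7), 8), 172), Mul(-1, Function('g')(170, Add(Function('t')(-9), Mul(-1, 62))))) = Add(Add(5, Mul(7, 172)), Mul(-1, Mul(-133, 170))) = Add(Add(5, 1204), Mul(-1, -22610)) = Add(1209, 22610) = 23819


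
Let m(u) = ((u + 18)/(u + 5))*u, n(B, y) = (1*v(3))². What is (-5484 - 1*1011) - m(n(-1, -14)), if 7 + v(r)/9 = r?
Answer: -10152939/1301 ≈ -7804.0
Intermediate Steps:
v(r) = -63 + 9*r
n(B, y) = 1296 (n(B, y) = (1*(-63 + 9*3))² = (1*(-63 + 27))² = (1*(-36))² = (-36)² = 1296)
m(u) = u*(18 + u)/(5 + u) (m(u) = ((18 + u)/(5 + u))*u = u*(18 + u)/(5 + u))
(-5484 - 1*1011) - m(n(-1, -14)) = (-5484 - 1*1011) - 1296*(18 + 1296)/(5 + 1296) = (-5484 - 1011) - 1296*1314/1301 = -6495 - 1296*1314/1301 = -6495 - 1*1702944/1301 = -6495 - 1702944/1301 = -10152939/1301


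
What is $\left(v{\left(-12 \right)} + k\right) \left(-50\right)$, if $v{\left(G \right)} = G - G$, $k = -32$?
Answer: $1600$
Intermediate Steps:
$v{\left(G \right)} = 0$
$\left(v{\left(-12 \right)} + k\right) \left(-50\right) = \left(0 - 32\right) \left(-50\right) = \left(-32\right) \left(-50\right) = 1600$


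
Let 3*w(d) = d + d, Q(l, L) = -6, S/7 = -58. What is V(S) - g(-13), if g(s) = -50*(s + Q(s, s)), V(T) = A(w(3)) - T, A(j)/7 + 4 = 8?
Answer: -516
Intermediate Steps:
S = -406 (S = 7*(-58) = -406)
w(d) = 2*d/3 (w(d) = (d + d)/3 = (2*d)/3 = 2*d/3)
A(j) = 28 (A(j) = -28 + 7*8 = -28 + 56 = 28)
V(T) = 28 - T
g(s) = 300 - 50*s (g(s) = -50*(s - 6) = -50*(-6 + s) = 300 - 50*s)
V(S) - g(-13) = (28 - 1*(-406)) - (300 - 50*(-13)) = (28 + 406) - (300 + 650) = 434 - 1*950 = 434 - 950 = -516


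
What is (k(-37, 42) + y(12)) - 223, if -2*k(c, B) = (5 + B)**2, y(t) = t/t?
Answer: -2653/2 ≈ -1326.5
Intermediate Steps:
y(t) = 1
k(c, B) = -(5 + B)**2/2
(k(-37, 42) + y(12)) - 223 = (-(5 + 42)**2/2 + 1) - 223 = (-1/2*47**2 + 1) - 223 = (-1/2*2209 + 1) - 223 = (-2209/2 + 1) - 223 = -2207/2 - 223 = -2653/2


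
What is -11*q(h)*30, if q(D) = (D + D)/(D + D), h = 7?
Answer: -330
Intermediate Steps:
q(D) = 1 (q(D) = (2*D)/((2*D)) = (2*D)*(1/(2*D)) = 1)
-11*q(h)*30 = -11*1*30 = -11*30 = -330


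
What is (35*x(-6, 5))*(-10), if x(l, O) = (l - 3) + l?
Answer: 5250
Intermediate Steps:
x(l, O) = -3 + 2*l (x(l, O) = (-3 + l) + l = -3 + 2*l)
(35*x(-6, 5))*(-10) = (35*(-3 + 2*(-6)))*(-10) = (35*(-3 - 12))*(-10) = (35*(-15))*(-10) = -525*(-10) = 5250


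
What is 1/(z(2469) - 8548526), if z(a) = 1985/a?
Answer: -2469/21106308709 ≈ -1.1698e-7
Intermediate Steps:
1/(z(2469) - 8548526) = 1/(1985/2469 - 8548526) = 1/(-21106308709/2469) = -2469/21106308709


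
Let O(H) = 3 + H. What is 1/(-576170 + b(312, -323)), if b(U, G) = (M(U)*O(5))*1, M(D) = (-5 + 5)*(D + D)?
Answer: -1/576170 ≈ -1.7356e-6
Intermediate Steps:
M(D) = 0 (M(D) = 0*(2*D) = 0)
b(U, G) = 0 (b(U, G) = (0*(3 + 5))*1 = (0*8)*1 = 0*1 = 0)
1/(-576170 + b(312, -323)) = 1/(-576170 + 0) = 1/(-576170) = -1/576170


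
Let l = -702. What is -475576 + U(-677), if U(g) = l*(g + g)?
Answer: 474932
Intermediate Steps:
U(g) = -1404*g (U(g) = -702*(g + g) = -1404*g)
-475576 + U(-677) = -475576 - 1404*(-677) = -475576 + 950508 = 474932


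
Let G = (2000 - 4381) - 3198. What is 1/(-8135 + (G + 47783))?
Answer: 1/34069 ≈ 2.9352e-5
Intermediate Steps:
G = -5579 (G = -2381 - 3198 = -5579)
1/(-8135 + (G + 47783)) = 1/(-8135 + (-5579 + 47783)) = 1/(-8135 + 42204) = 1/34069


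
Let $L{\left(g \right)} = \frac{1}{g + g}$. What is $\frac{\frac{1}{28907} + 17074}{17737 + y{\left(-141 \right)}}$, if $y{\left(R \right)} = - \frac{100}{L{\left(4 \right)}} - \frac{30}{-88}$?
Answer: $\frac{21716557236}{21542739401} \approx 1.0081$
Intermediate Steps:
$L{\left(g \right)} = \frac{1}{2 g}$
$y{\left(R \right)} = - \frac{35185}{44}$ ($y{\left(R \right)} = - \frac{100}{\frac{1}{2} \cdot \frac{1}{4}} - \frac{30}{-88} = - \frac{100}{\frac{1}{2} \cdot \frac{1}{4}} - - \frac{15}{44} = - 100 \frac{1}{\frac{1}{8}} + \frac{15}{44} = \left(-100\right) 8 + \frac{15}{44} = -800 + \frac{15}{44} = - \frac{35185}{44}$)
$\frac{\frac{1}{28907} + 17074}{17737 + y{\left(-141 \right)}} = \frac{\frac{1}{28907} + 17074}{17737 - \frac{35185}{44}} = \frac{\frac{1}{28907} + 17074}{\frac{745243}{44}} = \frac{493558119}{28907} \cdot \frac{44}{745243} = \frac{21716557236}{21542739401}$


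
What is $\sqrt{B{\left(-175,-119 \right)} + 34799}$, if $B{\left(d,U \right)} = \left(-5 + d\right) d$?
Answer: $\sqrt{66299} \approx 257.49$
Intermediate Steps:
$B{\left(d,U \right)} = d \left(-5 + d\right)$
$\sqrt{B{\left(-175,-119 \right)} + 34799} = \sqrt{- 175 \left(-5 - 175\right) + 34799} = \sqrt{\left(-175\right) \left(-180\right) + 34799} = \sqrt{31500 + 34799} = \sqrt{66299}$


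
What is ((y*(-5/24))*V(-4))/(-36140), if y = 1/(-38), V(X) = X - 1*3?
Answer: 7/6591936 ≈ 1.0619e-6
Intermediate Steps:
V(X) = -3 + X (V(X) = X - 3 = -3 + X)
y = -1/38 ≈ -0.026316
((y*(-5/24))*V(-4))/(-36140) = ((-(-5)/(38*24))*(-3 - 4))/(-36140) = (-(-5)/(38*24)*(-7))*(-1/36140) = (-1/38*(-5/24)*(-7))*(-1/36140) = ((5/912)*(-7))*(-1/36140) = -35/912*(-1/36140) = 7/6591936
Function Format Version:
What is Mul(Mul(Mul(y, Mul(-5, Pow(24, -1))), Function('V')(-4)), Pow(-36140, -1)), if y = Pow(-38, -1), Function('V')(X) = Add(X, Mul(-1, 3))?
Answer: Rational(7, 6591936) ≈ 1.0619e-6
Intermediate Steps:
Function('V')(X) = Add(-3, X) (Function('V')(X) = Add(X, -3) = Add(-3, X))
y = Rational(-1, 38) ≈ -0.026316
Mul(Mul(Mul(y, Mul(-5, Pow(24, -1))), Function('V')(-4)), Pow(-36140, -1)) = Mul(Mul(Mul(Rational(-1, 38), Mul(-5, Pow(24, -1))), Add(-3, -4)), Pow(-36140, -1)) = Mul(Mul(Mul(Rational(-1, 38), Mul(-5, Rational(1, 24))), -7), Rational(-1, 36140)) = Mul(Mul(Mul(Rational(-1, 38), Rational(-5, 24)), -7), Rational(-1, 36140)) = Mul(Mul(Rational(5, 912), -7), Rational(-1, 36140)) = Mul(Rational(-35, 912), Rational(-1, 36140)) = Rational(7, 6591936)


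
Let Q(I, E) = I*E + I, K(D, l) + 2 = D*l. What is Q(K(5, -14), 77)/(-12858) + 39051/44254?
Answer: 125108037/94836322 ≈ 1.3192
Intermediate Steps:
K(D, l) = -2 + D*l
Q(I, E) = I + E*I (Q(I, E) = E*I + I = I + E*I)
Q(K(5, -14), 77)/(-12858) + 39051/44254 = ((-2 + 5*(-14))*(1 + 77))/(-12858) + 39051/44254 = ((-2 - 70)*78)*(-1/12858) + 39051*(1/44254) = -72*78*(-1/12858) + 39051/44254 = -5616*(-1/12858) + 39051/44254 = 936/2143 + 39051/44254 = 125108037/94836322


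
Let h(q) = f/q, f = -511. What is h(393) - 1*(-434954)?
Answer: 170936411/393 ≈ 4.3495e+5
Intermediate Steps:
h(q) = -511/q
h(393) - 1*(-434954) = -511/393 - 1*(-434954) = -511*1/393 + 434954 = -511/393 + 434954 = 170936411/393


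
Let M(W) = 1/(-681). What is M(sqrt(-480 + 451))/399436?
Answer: -1/272015916 ≈ -3.6763e-9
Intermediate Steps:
M(W) = -1/681
M(sqrt(-480 + 451))/399436 = -1/681/399436 = -1/681*1/399436 = -1/272015916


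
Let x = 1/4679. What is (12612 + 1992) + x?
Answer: 68332117/4679 ≈ 14604.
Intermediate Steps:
x = 1/4679 ≈ 0.00021372
(12612 + 1992) + x = (12612 + 1992) + 1/4679 = 14604 + 1/4679 = 68332117/4679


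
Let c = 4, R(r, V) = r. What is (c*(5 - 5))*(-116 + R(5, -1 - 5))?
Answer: 0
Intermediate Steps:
(c*(5 - 5))*(-116 + R(5, -1 - 5)) = (4*(5 - 5))*(-116 + 5) = (4*0)*(-111) = 0*(-111) = 0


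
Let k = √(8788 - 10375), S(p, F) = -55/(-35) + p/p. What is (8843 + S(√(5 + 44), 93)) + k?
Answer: 61919/7 + 23*I*√3 ≈ 8845.6 + 39.837*I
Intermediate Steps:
S(p, F) = 18/7 (S(p, F) = -55*(-1/35) + 1 = 11/7 + 1 = 18/7)
k = 23*I*√3 (k = √(-1587) = 23*I*√3 ≈ 39.837*I)
(8843 + S(√(5 + 44), 93)) + k = (8843 + 18/7) + 23*I*√3 = 61919/7 + 23*I*√3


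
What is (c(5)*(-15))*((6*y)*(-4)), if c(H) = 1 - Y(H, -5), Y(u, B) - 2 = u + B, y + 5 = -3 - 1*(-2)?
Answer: 2160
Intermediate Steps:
y = -6 (y = -5 + (-3 - 1*(-2)) = -5 + (-3 + 2) = -5 - 1 = -6)
Y(u, B) = 2 + B + u (Y(u, B) = 2 + (u + B) = 2 + (B + u) = 2 + B + u)
c(H) = 4 - H (c(H) = 1 - (2 - 5 + H) = 1 - (-3 + H) = 1 + (3 - H) = 4 - H)
(c(5)*(-15))*((6*y)*(-4)) = ((4 - 1*5)*(-15))*((6*(-6))*(-4)) = ((4 - 5)*(-15))*(-36*(-4)) = -1*(-15)*144 = 15*144 = 2160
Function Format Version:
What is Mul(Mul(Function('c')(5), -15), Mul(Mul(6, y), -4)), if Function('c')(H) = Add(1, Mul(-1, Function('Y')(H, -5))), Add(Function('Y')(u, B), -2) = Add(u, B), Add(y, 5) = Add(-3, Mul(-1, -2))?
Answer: 2160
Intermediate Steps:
y = -6 (y = Add(-5, Add(-3, Mul(-1, -2))) = Add(-5, Add(-3, 2)) = Add(-5, -1) = -6)
Function('Y')(u, B) = Add(2, B, u) (Function('Y')(u, B) = Add(2, Add(u, B)) = Add(2, Add(B, u)) = Add(2, B, u))
Function('c')(H) = Add(4, Mul(-1, H)) (Function('c')(H) = Add(1, Mul(-1, Add(2, -5, H))) = Add(1, Mul(-1, Add(-3, H))) = Add(1, Add(3, Mul(-1, H))) = Add(4, Mul(-1, H)))
Mul(Mul(Function('c')(5), -15), Mul(Mul(6, y), -4)) = Mul(Mul(Add(4, Mul(-1, 5)), -15), Mul(Mul(6, -6), -4)) = Mul(Mul(Add(4, -5), -15), Mul(-36, -4)) = Mul(Mul(-1, -15), 144) = Mul(15, 144) = 2160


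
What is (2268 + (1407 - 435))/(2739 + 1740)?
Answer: 1080/1493 ≈ 0.72338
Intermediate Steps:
(2268 + (1407 - 435))/(2739 + 1740) = (2268 + 972)/4479 = 3240*(1/4479) = 1080/1493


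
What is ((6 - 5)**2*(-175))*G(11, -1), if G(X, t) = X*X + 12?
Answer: -23275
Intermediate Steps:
G(X, t) = 12 + X**2 (G(X, t) = X**2 + 12 = 12 + X**2)
((6 - 5)**2*(-175))*G(11, -1) = ((6 - 5)**2*(-175))*(12 + 11**2) = (1**2*(-175))*(12 + 121) = (1*(-175))*133 = -175*133 = -23275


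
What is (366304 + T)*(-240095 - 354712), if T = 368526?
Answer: -437082027810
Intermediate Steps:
(366304 + T)*(-240095 - 354712) = (366304 + 368526)*(-240095 - 354712) = 734830*(-594807) = -437082027810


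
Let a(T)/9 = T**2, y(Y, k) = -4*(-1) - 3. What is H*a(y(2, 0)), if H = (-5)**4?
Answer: 5625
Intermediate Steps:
y(Y, k) = 1 (y(Y, k) = 4 - 3 = 1)
a(T) = 9*T**2
H = 625
H*a(y(2, 0)) = 625*(9*1**2) = 625*(9*1) = 625*9 = 5625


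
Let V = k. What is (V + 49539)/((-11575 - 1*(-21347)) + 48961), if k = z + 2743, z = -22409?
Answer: 29873/58733 ≈ 0.50862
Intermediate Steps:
k = -19666 (k = -22409 + 2743 = -19666)
V = -19666
(V + 49539)/((-11575 - 1*(-21347)) + 48961) = (-19666 + 49539)/((-11575 - 1*(-21347)) + 48961) = 29873/((-11575 + 21347) + 48961) = 29873/(9772 + 48961) = 29873/58733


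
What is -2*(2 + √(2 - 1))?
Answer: -6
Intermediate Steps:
-2*(2 + √(2 - 1)) = -2*(2 + √1) = -2*(2 + 1) = -2*3 = -6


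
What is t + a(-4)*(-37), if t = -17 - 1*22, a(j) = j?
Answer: 109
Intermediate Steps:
t = -39 (t = -17 - 22 = -39)
t + a(-4)*(-37) = -39 - 4*(-37) = -39 + 148 = 109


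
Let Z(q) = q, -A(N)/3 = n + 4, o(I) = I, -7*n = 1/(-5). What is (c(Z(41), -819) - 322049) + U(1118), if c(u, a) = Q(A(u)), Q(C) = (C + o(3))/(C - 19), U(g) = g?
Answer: -174586305/544 ≈ -3.2093e+5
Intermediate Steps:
n = 1/35 (n = -1/7/(-5) = -1/7*(-1/5) = 1/35 ≈ 0.028571)
A(N) = -423/35 (A(N) = -3*(1/35 + 4) = -3*141/35 = -423/35)
Q(C) = (3 + C)/(-19 + C) (Q(C) = (C + 3)/(C - 19) = (3 + C)/(-19 + C))
c(u, a) = 159/544 (c(u, a) = (3 - 423/35)/(-19 - 423/35) = -318/35/(-1088/35) = -35/1088*(-318/35) = 159/544)
(c(Z(41), -819) - 322049) + U(1118) = (159/544 - 322049) + 1118 = -175194497/544 + 1118 = -174586305/544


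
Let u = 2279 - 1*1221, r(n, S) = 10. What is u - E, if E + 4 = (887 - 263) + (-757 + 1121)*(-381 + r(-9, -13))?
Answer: 135482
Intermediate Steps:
E = -134424 (E = -4 + ((887 - 263) + (-757 + 1121)*(-381 + 10)) = -4 + (624 + 364*(-371)) = -4 + (624 - 135044) = -4 - 134420 = -134424)
u = 1058 (u = 2279 - 1221 = 1058)
u - E = 1058 - 1*(-134424) = 1058 + 134424 = 135482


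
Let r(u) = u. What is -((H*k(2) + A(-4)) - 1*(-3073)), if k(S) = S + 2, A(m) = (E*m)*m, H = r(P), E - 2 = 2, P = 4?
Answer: -3153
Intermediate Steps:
E = 4 (E = 2 + 2 = 4)
H = 4
A(m) = 4*m**2 (A(m) = (4*m)*m = 4*m**2)
k(S) = 2 + S
-((H*k(2) + A(-4)) - 1*(-3073)) = -((4*(2 + 2) + 4*(-4)**2) - 1*(-3073)) = -((4*4 + 4*16) + 3073) = -((16 + 64) + 3073) = -(80 + 3073) = -1*3153 = -3153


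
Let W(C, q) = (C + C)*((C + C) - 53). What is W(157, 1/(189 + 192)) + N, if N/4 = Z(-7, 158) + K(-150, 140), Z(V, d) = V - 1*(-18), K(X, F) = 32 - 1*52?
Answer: 81918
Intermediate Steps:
K(X, F) = -20 (K(X, F) = 32 - 52 = -20)
Z(V, d) = 18 + V (Z(V, d) = V + 18 = 18 + V)
W(C, q) = 2*C*(-53 + 2*C) (W(C, q) = (2*C)*(2*C - 53) = (2*C)*(-53 + 2*C) = 2*C*(-53 + 2*C))
N = -36 (N = 4*((18 - 7) - 20) = 4*(11 - 20) = 4*(-9) = -36)
W(157, 1/(189 + 192)) + N = 2*157*(-53 + 2*157) - 36 = 2*157*(-53 + 314) - 36 = 2*157*261 - 36 = 81954 - 36 = 81918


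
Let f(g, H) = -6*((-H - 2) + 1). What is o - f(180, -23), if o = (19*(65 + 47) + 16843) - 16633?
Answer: 2470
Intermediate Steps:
f(g, H) = 6 + 6*H (f(g, H) = -6*((-2 - H) + 1) = -6*(-1 - H) = 6 + 6*H)
o = 2338 (o = (19*112 + 16843) - 16633 = (2128 + 16843) - 16633 = 18971 - 16633 = 2338)
o - f(180, -23) = 2338 - (6 + 6*(-23)) = 2338 - (6 - 138) = 2338 - 1*(-132) = 2338 + 132 = 2470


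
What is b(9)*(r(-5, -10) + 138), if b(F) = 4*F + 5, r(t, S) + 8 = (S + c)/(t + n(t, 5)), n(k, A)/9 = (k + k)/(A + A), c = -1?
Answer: 75071/14 ≈ 5362.2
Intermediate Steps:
n(k, A) = 9*k/A (n(k, A) = 9*((k + k)/(A + A)) = 9*((2*k)/((2*A))) = 9*((2*k)*(1/(2*A))) = 9*(k/A) = 9*k/A)
r(t, S) = -8 + 5*(-1 + S)/(14*t) (r(t, S) = -8 + (S - 1)/(t + 9*t/5) = -8 + (-1 + S)/(t + 9*t*(1/5)) = -8 + (-1 + S)/(t + 9*t/5) = -8 + (-1 + S)/((14*t/5)) = -8 + (-1 + S)*(5/(14*t)) = -8 + 5*(-1 + S)/(14*t))
b(F) = 5 + 4*F
b(9)*(r(-5, -10) + 138) = (5 + 4*9)*((1/14)*(-5 - 112*(-5) + 5*(-10))/(-5) + 138) = (5 + 36)*((1/14)*(-1/5)*(-5 + 560 - 50) + 138) = 41*((1/14)*(-1/5)*505 + 138) = 41*(-101/14 + 138) = 41*(1831/14) = 75071/14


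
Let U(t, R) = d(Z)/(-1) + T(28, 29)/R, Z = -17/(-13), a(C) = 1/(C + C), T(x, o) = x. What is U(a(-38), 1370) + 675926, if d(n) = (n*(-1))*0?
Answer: 463009324/685 ≈ 6.7593e+5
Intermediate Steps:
a(C) = 1/(2*C)
Z = 17/13 (Z = -17*(-1/13) = 17/13 ≈ 1.3077)
d(n) = 0 (d(n) = -n*0 = 0)
U(t, R) = 28/R (U(t, R) = 0/(-1) + 28/R = 0*(-1) + 28/R = 0 + 28/R = 28/R)
U(a(-38), 1370) + 675926 = 28/1370 + 675926 = 28*(1/1370) + 675926 = 14/685 + 675926 = 463009324/685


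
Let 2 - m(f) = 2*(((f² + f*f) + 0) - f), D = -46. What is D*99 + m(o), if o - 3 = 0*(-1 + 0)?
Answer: -4582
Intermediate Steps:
o = 3 (o = 3 + 0*(-1 + 0) = 3 + 0*(-1) = 3 + 0 = 3)
m(f) = 2 - 4*f² + 2*f (m(f) = 2 - 2*(((f² + f*f) + 0) - f) = 2 - 2*(((f² + f²) + 0) - f) = 2 - 2*((2*f² + 0) - f) = 2 - 2*(2*f² - f) = 2 - 2*(-f + 2*f²) = 2 - (-2*f + 4*f²) = 2 + (-4*f² + 2*f) = 2 - 4*f² + 2*f)
D*99 + m(o) = -46*99 + (2 - 4*3² + 2*3) = -4554 + (2 - 4*9 + 6) = -4554 + (2 - 36 + 6) = -4554 - 28 = -4582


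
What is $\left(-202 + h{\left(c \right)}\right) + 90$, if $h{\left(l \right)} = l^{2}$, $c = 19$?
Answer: $249$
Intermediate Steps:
$\left(-202 + h{\left(c \right)}\right) + 90 = \left(-202 + 19^{2}\right) + 90 = \left(-202 + 361\right) + 90 = 159 + 90 = 249$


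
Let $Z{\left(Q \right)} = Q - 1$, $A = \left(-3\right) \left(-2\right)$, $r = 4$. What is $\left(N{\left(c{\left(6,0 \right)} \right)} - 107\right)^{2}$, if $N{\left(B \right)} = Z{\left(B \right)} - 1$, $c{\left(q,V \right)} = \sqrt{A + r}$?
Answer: $\left(109 - \sqrt{10}\right)^{2} \approx 11202.0$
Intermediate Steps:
$A = 6$
$Z{\left(Q \right)} = -1 + Q$
$c{\left(q,V \right)} = \sqrt{10}$ ($c{\left(q,V \right)} = \sqrt{6 + 4} = \sqrt{10}$)
$N{\left(B \right)} = -2 + B$ ($N{\left(B \right)} = \left(-1 + B\right) - 1 = -2 + B$)
$\left(N{\left(c{\left(6,0 \right)} \right)} - 107\right)^{2} = \left(\left(-2 + \sqrt{10}\right) - 107\right)^{2} = \left(-109 + \sqrt{10}\right)^{2}$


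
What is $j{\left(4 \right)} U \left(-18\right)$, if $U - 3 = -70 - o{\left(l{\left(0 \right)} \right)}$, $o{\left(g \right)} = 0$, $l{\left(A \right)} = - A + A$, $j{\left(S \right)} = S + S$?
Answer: $9648$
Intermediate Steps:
$j{\left(S \right)} = 2 S$
$l{\left(A \right)} = 0$
$U = -67$ ($U = 3 - 70 = -67$)
$j{\left(4 \right)} U \left(-18\right) = 2 \cdot 4 \left(-67\right) \left(-18\right) = 8 \left(-67\right) \left(-18\right) = \left(-536\right) \left(-18\right) = 9648$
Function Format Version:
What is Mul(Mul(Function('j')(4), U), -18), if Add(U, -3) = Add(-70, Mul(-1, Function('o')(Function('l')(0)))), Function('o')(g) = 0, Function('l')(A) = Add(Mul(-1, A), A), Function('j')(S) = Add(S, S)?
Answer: 9648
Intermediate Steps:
Function('j')(S) = Mul(2, S)
Function('l')(A) = 0
U = -67 (U = Add(3, Add(-70, Mul(-1, 0))) = Add(3, Add(-70, 0)) = Add(3, -70) = -67)
Mul(Mul(Function('j')(4), U), -18) = Mul(Mul(Mul(2, 4), -67), -18) = Mul(Mul(8, -67), -18) = Mul(-536, -18) = 9648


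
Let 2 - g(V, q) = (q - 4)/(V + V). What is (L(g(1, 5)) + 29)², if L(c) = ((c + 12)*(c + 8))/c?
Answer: 52441/4 ≈ 13110.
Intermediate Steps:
g(V, q) = 2 - (-4 + q)/(2*V) (g(V, q) = 2 - (q - 4)/(V + V) = 2 - (-4 + q)/(2*V))
L(c) = (8 + c)*(12 + c)/c (L(c) = ((12 + c)*(8 + c))/c = ((8 + c)*(12 + c))/c = (8 + c)*(12 + c)/c)
(L(g(1, 5)) + 29)² = ((20 + (½)*(4 - 1*5 + 4*1)/1 + 96/(((½)*(4 - 1*5 + 4*1)/1))) + 29)² = ((20 + (½)*1*(4 - 5 + 4) + 96/(((½)*1*(4 - 5 + 4)))) + 29)² = ((20 + (½)*1*3 + 96/(((½)*1*3))) + 29)² = ((20 + 3/2 + 96/(3/2)) + 29)² = ((20 + 3/2 + 96*(⅔)) + 29)² = ((20 + 3/2 + 64) + 29)² = (171/2 + 29)² = (229/2)² = 52441/4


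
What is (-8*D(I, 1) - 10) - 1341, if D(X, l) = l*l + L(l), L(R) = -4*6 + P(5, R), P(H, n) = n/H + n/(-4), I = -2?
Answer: -5833/5 ≈ -1166.6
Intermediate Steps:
P(H, n) = -n/4 + n/H (P(H, n) = n/H + n*(-1/4) = n/H - n/4 = -n/4 + n/H)
L(R) = -24 - R/20 (L(R) = -4*6 + (-R/4 + R/5) = -24 + (-R/4 + R*(1/5)) = -24 + (-R/4 + R/5) = -24 - R/20)
D(X, l) = -24 + l**2 - l/20 (D(X, l) = l*l + (-24 - l/20) = l**2 + (-24 - l/20) = -24 + l**2 - l/20)
(-8*D(I, 1) - 10) - 1341 = (-8*(-24 + 1**2 - 1/20*1) - 10) - 1341 = (-8*(-24 + 1 - 1/20) - 10) - 1341 = (-8*(-461/20) - 10) - 1341 = (922/5 - 10) - 1341 = 872/5 - 1341 = -5833/5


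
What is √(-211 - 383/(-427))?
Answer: I*√38307878/427 ≈ 14.495*I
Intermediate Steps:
√(-211 - 383/(-427)) = √(-211 - 383*(-1/427)) = √(-211 + 383/427) = √(-89714/427) = I*√38307878/427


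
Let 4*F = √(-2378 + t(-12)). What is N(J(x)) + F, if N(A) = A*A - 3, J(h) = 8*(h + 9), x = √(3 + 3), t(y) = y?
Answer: 5565 + 1152*√6 + I*√2390/4 ≈ 8386.8 + 12.222*I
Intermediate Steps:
x = √6 ≈ 2.4495
J(h) = 72 + 8*h (J(h) = 8*(9 + h) = 72 + 8*h)
N(A) = -3 + A² (N(A) = A² - 3 = -3 + A²)
F = I*√2390/4 (F = √(-2378 - 12)/4 = √(-2390)/4 = (I*√2390)/4 = I*√2390/4 ≈ 12.222*I)
N(J(x)) + F = (-3 + (72 + 8*√6)²) + I*√2390/4 = -3 + (72 + 8*√6)² + I*√2390/4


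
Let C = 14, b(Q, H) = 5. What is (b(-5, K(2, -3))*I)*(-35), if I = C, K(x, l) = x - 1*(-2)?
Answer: -2450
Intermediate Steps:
K(x, l) = 2 + x (K(x, l) = x + 2 = 2 + x)
I = 14
(b(-5, K(2, -3))*I)*(-35) = (5*14)*(-35) = 70*(-35) = -2450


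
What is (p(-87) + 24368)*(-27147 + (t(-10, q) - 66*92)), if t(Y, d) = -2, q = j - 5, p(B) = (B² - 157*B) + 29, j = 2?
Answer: -1515708125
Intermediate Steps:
p(B) = 29 + B² - 157*B
q = -3 (q = 2 - 5 = -3)
(p(-87) + 24368)*(-27147 + (t(-10, q) - 66*92)) = ((29 + (-87)² - 157*(-87)) + 24368)*(-27147 + (-2 - 66*92)) = ((29 + 7569 + 13659) + 24368)*(-27147 + (-2 - 6072)) = (21257 + 24368)*(-27147 - 6074) = 45625*(-33221) = -1515708125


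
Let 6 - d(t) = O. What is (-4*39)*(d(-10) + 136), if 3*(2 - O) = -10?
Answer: -21320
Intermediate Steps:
O = 16/3 (O = 2 - 1/3*(-10) = 2 + 10/3 = 16/3 ≈ 5.3333)
d(t) = 2/3 (d(t) = 6 - 1*16/3 = 6 - 16/3 = 2/3)
(-4*39)*(d(-10) + 136) = (-4*39)*(2/3 + 136) = -156*410/3 = -21320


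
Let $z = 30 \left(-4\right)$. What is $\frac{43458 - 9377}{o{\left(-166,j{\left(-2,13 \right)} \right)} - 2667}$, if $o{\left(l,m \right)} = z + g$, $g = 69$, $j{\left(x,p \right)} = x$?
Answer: $- \frac{34081}{2718} \approx -12.539$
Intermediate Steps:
$z = -120$
$o{\left(l,m \right)} = -51$ ($o{\left(l,m \right)} = -120 + 69 = -51$)
$\frac{43458 - 9377}{o{\left(-166,j{\left(-2,13 \right)} \right)} - 2667} = \frac{43458 - 9377}{-51 - 2667} = \frac{34081}{-2718} = 34081 \left(- \frac{1}{2718}\right) = - \frac{34081}{2718}$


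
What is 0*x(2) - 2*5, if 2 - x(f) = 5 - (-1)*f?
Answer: -10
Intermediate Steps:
x(f) = -3 - f (x(f) = 2 - (5 - (-1)*f) = 2 - (5 + f) = 2 + (-5 - f) = -3 - f)
0*x(2) - 2*5 = 0*(-3 - 1*2) - 2*5 = 0*(-3 - 2) - 10 = 0*(-5) - 10 = 0 - 10 = -10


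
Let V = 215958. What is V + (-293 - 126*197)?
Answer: 190843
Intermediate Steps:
V + (-293 - 126*197) = 215958 + (-293 - 126*197) = 215958 + (-293 - 24822) = 215958 - 25115 = 190843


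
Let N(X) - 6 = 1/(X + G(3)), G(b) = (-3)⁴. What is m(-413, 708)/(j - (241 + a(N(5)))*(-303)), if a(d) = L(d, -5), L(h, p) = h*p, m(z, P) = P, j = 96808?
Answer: 60888/13822211 ≈ 0.0044051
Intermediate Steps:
G(b) = 81
N(X) = 6 + 1/(81 + X) (N(X) = 6 + 1/(X + 81) = 6 + 1/(81 + X))
a(d) = -5*d (a(d) = d*(-5) = -5*d)
m(-413, 708)/(j - (241 + a(N(5)))*(-303)) = 708/(96808 - (241 - 5*(487 + 6*5)/(81 + 5))*(-303)) = 708/(96808 - (241 - 5*(487 + 30)/86)*(-303)) = 708/(96808 - (241 - 5*517/86)*(-303)) = 708/(96808 - (241 - 2585/86)*(-303)) = 708/(96808 - 18141*(-303)/86) = 708/(96808 - 1*(-5496723/86)) = 708/(96808 + 5496723/86) = 708/(13822211/86) = 708*(86/13822211) = 60888/13822211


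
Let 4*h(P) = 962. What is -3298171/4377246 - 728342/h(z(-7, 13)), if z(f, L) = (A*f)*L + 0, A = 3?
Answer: -6377850632515/2105455326 ≈ -3029.2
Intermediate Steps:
z(f, L) = 3*L*f (z(f, L) = (3*f)*L + 0 = 3*L*f + 0 = 3*L*f)
h(P) = 481/2 (h(P) = (1/4)*962 = 481/2)
-3298171/4377246 - 728342/h(z(-7, 13)) = -3298171/4377246 - 728342/481/2 = -3298171*1/4377246 - 728342*2/481 = -3298171/4377246 - 1456684/481 = -6377850632515/2105455326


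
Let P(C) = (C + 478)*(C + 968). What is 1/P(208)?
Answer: 1/806736 ≈ 1.2396e-6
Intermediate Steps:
P(C) = (478 + C)*(968 + C)
1/P(208) = 1/(462704 + 208**2 + 1446*208) = 1/(462704 + 43264 + 300768) = 1/806736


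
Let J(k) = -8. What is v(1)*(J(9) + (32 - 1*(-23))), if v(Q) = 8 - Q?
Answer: 329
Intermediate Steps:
v(1)*(J(9) + (32 - 1*(-23))) = (8 - 1*1)*(-8 + (32 - 1*(-23))) = (8 - 1)*(-8 + (32 + 23)) = 7*(-8 + 55) = 7*47 = 329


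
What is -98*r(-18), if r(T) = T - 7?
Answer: 2450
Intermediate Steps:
r(T) = -7 + T
-98*r(-18) = -98*(-7 - 18) = -98*(-25) = 2450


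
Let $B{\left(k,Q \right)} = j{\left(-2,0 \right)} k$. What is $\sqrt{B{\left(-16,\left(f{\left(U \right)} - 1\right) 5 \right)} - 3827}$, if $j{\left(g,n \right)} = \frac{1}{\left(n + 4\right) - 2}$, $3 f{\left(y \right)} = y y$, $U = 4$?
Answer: $i \sqrt{3835} \approx 61.927 i$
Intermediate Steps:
$f{\left(y \right)} = \frac{y^{2}}{3}$ ($f{\left(y \right)} = \frac{y y}{3} = \frac{y^{2}}{3}$)
$j{\left(g,n \right)} = \frac{1}{2 + n}$ ($j{\left(g,n \right)} = \frac{1}{\left(4 + n\right) - 2} = \frac{1}{2 + n}$)
$B{\left(k,Q \right)} = \frac{k}{2}$ ($B{\left(k,Q \right)} = \frac{k}{2 + 0} = \frac{k}{2}$)
$\sqrt{B{\left(-16,\left(f{\left(U \right)} - 1\right) 5 \right)} - 3827} = \sqrt{\frac{1}{2} \left(-16\right) - 3827} = \sqrt{-8 - 3827} = \sqrt{-3835} = i \sqrt{3835}$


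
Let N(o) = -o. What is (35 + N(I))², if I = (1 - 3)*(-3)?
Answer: 841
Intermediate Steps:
I = 6 (I = -2*(-3) = 6)
(35 + N(I))² = (35 - 1*6)² = (35 - 6)² = 29² = 841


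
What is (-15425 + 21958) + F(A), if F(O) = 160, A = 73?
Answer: 6693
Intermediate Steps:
(-15425 + 21958) + F(A) = (-15425 + 21958) + 160 = 6533 + 160 = 6693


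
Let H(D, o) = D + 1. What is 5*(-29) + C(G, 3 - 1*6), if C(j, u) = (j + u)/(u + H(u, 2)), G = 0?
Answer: -722/5 ≈ -144.40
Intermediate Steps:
H(D, o) = 1 + D
C(j, u) = (j + u)/(1 + 2*u) (C(j, u) = (j + u)/(u + (1 + u)) = (j + u)/(1 + 2*u))
5*(-29) + C(G, 3 - 1*6) = 5*(-29) + (0 + (3 - 1*6))/(1 + 2*(3 - 1*6)) = -145 + (0 + (3 - 6))/(1 + 2*(3 - 6)) = -145 + (0 - 3)/(1 + 2*(-3)) = -145 - 3/(1 - 6) = -145 - 3/(-5) = -145 - ⅕*(-3) = -145 + ⅗ = -722/5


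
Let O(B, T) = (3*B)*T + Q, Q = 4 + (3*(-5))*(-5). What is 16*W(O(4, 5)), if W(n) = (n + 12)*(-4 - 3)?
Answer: -16912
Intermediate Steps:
Q = 79 (Q = 4 - 15*(-5) = 4 + 75 = 79)
O(B, T) = 79 + 3*B*T (O(B, T) = (3*B)*T + 79 = 3*B*T + 79 = 79 + 3*B*T)
W(n) = -84 - 7*n (W(n) = (12 + n)*(-7) = -84 - 7*n)
16*W(O(4, 5)) = 16*(-84 - 7*(79 + 3*4*5)) = 16*(-84 - 7*(79 + 60)) = 16*(-84 - 7*139) = 16*(-84 - 973) = 16*(-1057) = -16912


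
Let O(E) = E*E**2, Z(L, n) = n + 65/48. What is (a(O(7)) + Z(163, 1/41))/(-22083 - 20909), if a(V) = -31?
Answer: 58295/84608256 ≈ 0.00068900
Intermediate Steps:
Z(L, n) = 65/48 + n (Z(L, n) = n + 65*(1/48) = n + 65/48 = 65/48 + n)
O(E) = E**3
(a(O(7)) + Z(163, 1/41))/(-22083 - 20909) = (-31 + (65/48 + 1/41))/(-22083 - 20909) = (-31 + (65/48 + 1/41))/(-42992) = (-31 + 2713/1968)*(-1/42992) = -58295/1968*(-1/42992) = 58295/84608256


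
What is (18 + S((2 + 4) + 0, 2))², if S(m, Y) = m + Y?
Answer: 676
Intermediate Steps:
S(m, Y) = Y + m
(18 + S((2 + 4) + 0, 2))² = (18 + (2 + ((2 + 4) + 0)))² = (18 + (2 + (6 + 0)))² = (18 + (2 + 6))² = (18 + 8)² = 26² = 676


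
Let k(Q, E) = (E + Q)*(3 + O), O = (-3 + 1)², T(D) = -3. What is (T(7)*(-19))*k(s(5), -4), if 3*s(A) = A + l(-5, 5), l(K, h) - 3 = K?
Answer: -1197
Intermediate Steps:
O = 4 (O = (-2)² = 4)
l(K, h) = 3 + K
s(A) = -⅔ + A/3 (s(A) = (A + (3 - 5))/3 = (A - 2)/3 = (-2 + A)/3 = -⅔ + A/3)
k(Q, E) = 7*E + 7*Q (k(Q, E) = (E + Q)*(3 + 4) = (E + Q)*7 = 7*E + 7*Q)
(T(7)*(-19))*k(s(5), -4) = (-3*(-19))*(7*(-4) + 7*(-⅔ + (⅓)*5)) = 57*(-28 + 7*(-⅔ + 5/3)) = 57*(-28 + 7*1) = 57*(-28 + 7) = 57*(-21) = -1197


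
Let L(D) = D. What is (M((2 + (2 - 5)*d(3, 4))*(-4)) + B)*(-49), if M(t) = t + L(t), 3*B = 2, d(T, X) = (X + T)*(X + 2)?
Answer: -145922/3 ≈ -48641.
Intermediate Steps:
d(T, X) = (2 + X)*(T + X) (d(T, X) = (T + X)*(2 + X) = (2 + X)*(T + X))
B = 2/3 (B = (1/3)*2 = 2/3 ≈ 0.66667)
M(t) = 2*t (M(t) = t + t = 2*t)
(M((2 + (2 - 5)*d(3, 4))*(-4)) + B)*(-49) = (2*((2 + (2 - 5)*(4**2 + 2*3 + 2*4 + 3*4))*(-4)) + 2/3)*(-49) = (2*((2 - 3*(16 + 6 + 8 + 12))*(-4)) + 2/3)*(-49) = (2*((2 - 3*42)*(-4)) + 2/3)*(-49) = (2*((2 - 126)*(-4)) + 2/3)*(-49) = (2*(-124*(-4)) + 2/3)*(-49) = (2*496 + 2/3)*(-49) = (992 + 2/3)*(-49) = (2978/3)*(-49) = -145922/3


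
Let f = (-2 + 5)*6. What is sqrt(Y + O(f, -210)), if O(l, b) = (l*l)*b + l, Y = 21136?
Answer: I*sqrt(46886) ≈ 216.53*I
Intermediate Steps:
f = 18 (f = 3*6 = 18)
O(l, b) = l + b*l**2 (O(l, b) = l**2*b + l = b*l**2 + l = l + b*l**2)
sqrt(Y + O(f, -210)) = sqrt(21136 + 18*(1 - 210*18)) = sqrt(21136 + 18*(1 - 3780)) = sqrt(21136 + 18*(-3779)) = sqrt(21136 - 68022) = sqrt(-46886) = I*sqrt(46886)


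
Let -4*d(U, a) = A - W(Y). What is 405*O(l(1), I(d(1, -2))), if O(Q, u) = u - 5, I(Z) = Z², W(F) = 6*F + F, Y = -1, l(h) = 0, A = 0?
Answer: -12555/16 ≈ -784.69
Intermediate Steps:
W(F) = 7*F
d(U, a) = -7/4 (d(U, a) = -(0 - 7*(-1))/4 = -(0 - 1*(-7))/4 = -(0 + 7)/4 = -¼*7 = -7/4)
O(Q, u) = -5 + u
405*O(l(1), I(d(1, -2))) = 405*(-5 + (-7/4)²) = 405*(-5 + 49/16) = 405*(-31/16) = -12555/16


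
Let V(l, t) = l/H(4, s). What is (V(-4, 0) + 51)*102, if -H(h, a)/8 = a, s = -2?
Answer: 10353/2 ≈ 5176.5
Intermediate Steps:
H(h, a) = -8*a
V(l, t) = l/16 (V(l, t) = l/((-8*(-2))) = l/16)
(V(-4, 0) + 51)*102 = ((1/16)*(-4) + 51)*102 = (-¼ + 51)*102 = (203/4)*102 = 10353/2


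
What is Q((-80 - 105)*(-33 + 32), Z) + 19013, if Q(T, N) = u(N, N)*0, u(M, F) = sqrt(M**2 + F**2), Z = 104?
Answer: 19013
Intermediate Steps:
u(M, F) = sqrt(F**2 + M**2)
Q(T, N) = 0 (Q(T, N) = sqrt(N**2 + N**2)*0 = sqrt(2*N**2)*0 = (sqrt(2)*sqrt(N**2))*0 = 0)
Q((-80 - 105)*(-33 + 32), Z) + 19013 = 0 + 19013 = 19013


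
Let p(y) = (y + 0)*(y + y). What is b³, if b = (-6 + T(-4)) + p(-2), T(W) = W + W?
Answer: -216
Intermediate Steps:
T(W) = 2*W
p(y) = 2*y² (p(y) = y*(2*y) = 2*y²)
b = -6 (b = (-6 + 2*(-4)) + 2*(-2)² = (-6 - 8) + 2*4 = -14 + 8 = -6)
b³ = (-6)³ = -216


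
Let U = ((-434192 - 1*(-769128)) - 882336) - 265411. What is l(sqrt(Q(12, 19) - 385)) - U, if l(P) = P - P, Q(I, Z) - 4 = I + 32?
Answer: 812811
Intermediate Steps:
Q(I, Z) = 36 + I (Q(I, Z) = 4 + (I + 32) = 4 + (32 + I) = 36 + I)
U = -812811 (U = ((-434192 + 769128) - 882336) - 265411 = (334936 - 882336) - 265411 = -547400 - 265411 = -812811)
l(P) = 0
l(sqrt(Q(12, 19) - 385)) - U = 0 - 1*(-812811) = 0 + 812811 = 812811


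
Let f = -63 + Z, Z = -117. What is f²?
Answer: 32400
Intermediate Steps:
f = -180 (f = -63 - 117 = -180)
f² = (-180)² = 32400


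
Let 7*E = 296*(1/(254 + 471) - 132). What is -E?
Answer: 28326904/5075 ≈ 5581.7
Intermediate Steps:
E = -28326904/5075 (E = (296*(1/(254 + 471) - 132))/7 = (296*(1/725 - 132))/7 = (296*(-95699/725))/7 = (⅐)*(-28326904/725) = -28326904/5075 ≈ -5581.7)
-E = -1*(-28326904/5075) = 28326904/5075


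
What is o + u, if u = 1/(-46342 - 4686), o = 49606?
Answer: 2531294967/51028 ≈ 49606.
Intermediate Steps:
u = -1/51028 (u = 1/(-51028) = -1/51028 ≈ -1.9597e-5)
o + u = 49606 - 1/51028 = 2531294967/51028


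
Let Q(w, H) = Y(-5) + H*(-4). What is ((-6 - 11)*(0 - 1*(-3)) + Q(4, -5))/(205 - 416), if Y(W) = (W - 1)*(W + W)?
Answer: -29/211 ≈ -0.13744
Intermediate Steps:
Y(W) = 2*W*(-1 + W) (Y(W) = (-1 + W)*(2*W) = 2*W*(-1 + W))
Q(w, H) = 60 - 4*H (Q(w, H) = 2*(-5)*(-1 - 5) + H*(-4) = 2*(-5)*(-6) - 4*H = 60 - 4*H)
((-6 - 11)*(0 - 1*(-3)) + Q(4, -5))/(205 - 416) = ((-6 - 11)*(0 - 1*(-3)) + (60 - 4*(-5)))/(205 - 416) = (-17*(0 + 3) + (60 + 20))/(-211) = (-17*3 + 80)*(-1/211) = (-51 + 80)*(-1/211) = 29*(-1/211) = -29/211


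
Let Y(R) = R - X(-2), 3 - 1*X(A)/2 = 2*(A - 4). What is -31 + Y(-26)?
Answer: -87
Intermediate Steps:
X(A) = 22 - 4*A (X(A) = 6 - 4*(A - 4) = 6 - 4*(-4 + A) = 6 - 2*(-8 + 2*A) = 6 + (16 - 4*A) = 22 - 4*A)
Y(R) = -30 + R (Y(R) = R - (22 - 4*(-2)) = R - (22 + 8) = R - 1*30 = R - 30 = -30 + R)
-31 + Y(-26) = -31 + (-30 - 26) = -31 - 56 = -87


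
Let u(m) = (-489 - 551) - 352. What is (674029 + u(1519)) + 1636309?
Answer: 2308946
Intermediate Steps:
u(m) = -1392 (u(m) = -1040 - 352 = -1392)
(674029 + u(1519)) + 1636309 = (674029 - 1392) + 1636309 = 672637 + 1636309 = 2308946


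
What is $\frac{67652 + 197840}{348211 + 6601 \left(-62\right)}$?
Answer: $- \frac{265492}{61051} \approx -4.3487$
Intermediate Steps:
$\frac{67652 + 197840}{348211 + 6601 \left(-62\right)} = \frac{265492}{348211 - 409262} = \frac{265492}{-61051} = 265492 \left(- \frac{1}{61051}\right) = - \frac{265492}{61051}$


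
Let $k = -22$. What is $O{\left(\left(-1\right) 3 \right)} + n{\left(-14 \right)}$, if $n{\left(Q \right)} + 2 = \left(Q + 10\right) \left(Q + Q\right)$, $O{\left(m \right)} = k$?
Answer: $88$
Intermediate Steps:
$O{\left(m \right)} = -22$
$n{\left(Q \right)} = -2 + 2 Q \left(10 + Q\right)$ ($n{\left(Q \right)} = -2 + \left(Q + 10\right) \left(Q + Q\right) = -2 + \left(10 + Q\right) 2 Q = -2 + 2 Q \left(10 + Q\right)$)
$O{\left(\left(-1\right) 3 \right)} + n{\left(-14 \right)} = -22 + \left(-2 + 2 \left(-14\right)^{2} + 20 \left(-14\right)\right) = -22 - -110 = -22 + 110 = 88$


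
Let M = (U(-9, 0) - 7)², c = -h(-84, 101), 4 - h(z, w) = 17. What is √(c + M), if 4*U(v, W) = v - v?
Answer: √62 ≈ 7.8740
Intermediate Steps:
h(z, w) = -13 (h(z, w) = 4 - 1*17 = 4 - 17 = -13)
U(v, W) = 0 (U(v, W) = (v - v)/4 = (¼)*0 = 0)
c = 13 (c = -1*(-13) = 13)
M = 49 (M = (0 - 7)² = (-7)² = 49)
√(c + M) = √(13 + 49) = √62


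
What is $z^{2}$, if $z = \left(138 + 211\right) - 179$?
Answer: $28900$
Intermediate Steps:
$z = 170$ ($z = 349 - 179 = 170$)
$z^{2} = 170^{2} = 28900$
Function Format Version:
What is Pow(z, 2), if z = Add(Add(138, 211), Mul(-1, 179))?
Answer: 28900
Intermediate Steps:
z = 170 (z = Add(349, -179) = 170)
Pow(z, 2) = Pow(170, 2) = 28900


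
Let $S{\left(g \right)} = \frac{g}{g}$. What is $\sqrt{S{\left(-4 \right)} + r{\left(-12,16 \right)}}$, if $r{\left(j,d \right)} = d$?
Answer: $\sqrt{17} \approx 4.1231$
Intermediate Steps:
$S{\left(g \right)} = 1$
$\sqrt{S{\left(-4 \right)} + r{\left(-12,16 \right)}} = \sqrt{1 + 16} = \sqrt{17}$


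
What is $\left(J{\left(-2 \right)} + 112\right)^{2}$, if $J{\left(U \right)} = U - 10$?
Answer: $10000$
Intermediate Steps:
$J{\left(U \right)} = -10 + U$
$\left(J{\left(-2 \right)} + 112\right)^{2} = \left(\left(-10 - 2\right) + 112\right)^{2} = \left(-12 + 112\right)^{2} = 100^{2} = 10000$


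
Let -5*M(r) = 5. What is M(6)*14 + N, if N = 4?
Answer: -10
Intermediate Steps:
M(r) = -1 (M(r) = -1/5*5 = -1)
M(6)*14 + N = -1*14 + 4 = -14 + 4 = -10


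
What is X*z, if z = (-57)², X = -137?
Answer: -445113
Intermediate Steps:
z = 3249
X*z = -137*3249 = -445113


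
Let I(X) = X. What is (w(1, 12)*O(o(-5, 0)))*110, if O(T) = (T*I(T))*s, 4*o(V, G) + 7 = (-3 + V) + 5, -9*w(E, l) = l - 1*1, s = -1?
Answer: 15125/18 ≈ 840.28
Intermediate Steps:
w(E, l) = ⅑ - l/9 (w(E, l) = -(l - 1*1)/9 = -(l - 1)/9 = -(-1 + l)/9 = ⅑ - l/9)
o(V, G) = -5/4 + V/4 (o(V, G) = -7/4 + ((-3 + V) + 5)/4 = -7/4 + (2 + V)/4 = -7/4 + (½ + V/4) = -5/4 + V/4)
O(T) = -T² (O(T) = (T*T)*(-1) = T²*(-1) = -T²)
(w(1, 12)*O(o(-5, 0)))*110 = ((⅑ - ⅑*12)*(-(-5/4 + (¼)*(-5))²))*110 = ((⅑ - 4/3)*(-(-5/4 - 5/4)²))*110 = -(-11)*(-5/2)²/9*110 = -(-11)*25/(9*4)*110 = -11/9*(-25/4)*110 = (275/36)*110 = 15125/18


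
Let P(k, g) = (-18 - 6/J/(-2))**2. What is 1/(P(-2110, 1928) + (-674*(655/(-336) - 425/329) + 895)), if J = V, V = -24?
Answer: 63168/215281795 ≈ 0.00029342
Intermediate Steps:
J = -24
P(k, g) = 21025/64 (P(k, g) = (-18 - 6/(-24)/(-2))**2 = (-18 - 6*(-1/24)*(-1/2))**2 = (-18 + (1/4)*(-1/2))**2 = (-18 - 1/8)**2 = (-145/8)**2 = 21025/64)
1/(P(-2110, 1928) + (-674*(655/(-336) - 425/329) + 895)) = 1/(21025/64 + (-674*(655/(-336) - 425/329) + 895)) = 1/(21025/64 + (-674*(655*(-1/336) - 425*1/329) + 895)) = 1/(21025/64 + (-674*(-655/336 - 425/329) + 895)) = 1/(21025/64 + (-674*(-51185/15792) + 895)) = 1/(21025/64 + (17249345/7896 + 895)) = 1/(21025/64 + 24316265/7896) = 1/(215281795/63168) = 63168/215281795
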